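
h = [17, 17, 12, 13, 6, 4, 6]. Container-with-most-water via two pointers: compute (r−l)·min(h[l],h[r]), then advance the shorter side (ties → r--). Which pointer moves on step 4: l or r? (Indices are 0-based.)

r

l=0 r=6: min(17,6)*6=36 best=36 *, r--
l=0 r=5: min(17,4)*5=20 best=36, r--
l=0 r=4: min(17,6)*4=24 best=36, r--
l=0 r=3: min(17,13)*3=39 best=39 *, r--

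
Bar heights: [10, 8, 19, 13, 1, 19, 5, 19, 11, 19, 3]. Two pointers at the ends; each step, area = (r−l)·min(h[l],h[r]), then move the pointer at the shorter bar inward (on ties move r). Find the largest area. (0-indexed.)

max area = 133

l=0 r=10: min(10,3)*10=30 best=30 *, r--
l=0 r=9: min(10,19)*9=90 best=90 *, l++
l=1 r=9: min(8,19)*8=64 best=90, l++
l=2 r=9: min(19,19)*7=133 best=133 *, r--
l=2 r=8: min(19,11)*6=66 best=133, r--
l=2 r=7: min(19,19)*5=95 best=133, r--
l=2 r=6: min(19,5)*4=20 best=133, r--
l=2 r=5: min(19,19)*3=57 best=133, r--
l=2 r=4: min(19,1)*2=2 best=133, r--
l=2 r=3: min(19,13)*1=13 best=133, r--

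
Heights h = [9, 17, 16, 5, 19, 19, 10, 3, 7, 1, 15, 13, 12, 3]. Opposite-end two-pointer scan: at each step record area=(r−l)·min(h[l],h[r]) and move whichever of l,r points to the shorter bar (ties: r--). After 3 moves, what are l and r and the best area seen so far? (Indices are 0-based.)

l=1, r=11, best area=132

l=0 r=13: min(9,3)*13=39 best=39 *, r--
l=0 r=12: min(9,12)*12=108 best=108 *, l++
l=1 r=12: min(17,12)*11=132 best=132 *, r--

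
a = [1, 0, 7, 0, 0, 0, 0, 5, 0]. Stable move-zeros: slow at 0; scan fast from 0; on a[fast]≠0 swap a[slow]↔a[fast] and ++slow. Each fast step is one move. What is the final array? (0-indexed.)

[1, 7, 5, 0, 0, 0, 0, 0, 0]

slow=0 fast=0: a[fast]=1≠0 swap→a[0]=1, slow++,fast++
slow=1 fast=1: a[fast]=0, fast++
slow=1 fast=2: a[fast]=7≠0 swap→a[1]=7, slow++,fast++
slow=2 fast=3: a[fast]=0, fast++
slow=2 fast=4: a[fast]=0, fast++
slow=2 fast=5: a[fast]=0, fast++
slow=2 fast=6: a[fast]=0, fast++
slow=2 fast=7: a[fast]=5≠0 swap→a[2]=5, slow++,fast++
slow=3 fast=8: a[fast]=0, fast++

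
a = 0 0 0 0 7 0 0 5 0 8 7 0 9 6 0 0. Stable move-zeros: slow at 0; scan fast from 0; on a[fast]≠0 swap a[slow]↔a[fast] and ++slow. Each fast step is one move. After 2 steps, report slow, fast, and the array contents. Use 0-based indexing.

(s=0,f=0) a[fast]=0 → fast++
(s=0,f=1) a[fast]=0 → fast++

slow=0, fast=2, a=[0, 0, 0, 0, 7, 0, 0, 5, 0, 8, 7, 0, 9, 6, 0, 0]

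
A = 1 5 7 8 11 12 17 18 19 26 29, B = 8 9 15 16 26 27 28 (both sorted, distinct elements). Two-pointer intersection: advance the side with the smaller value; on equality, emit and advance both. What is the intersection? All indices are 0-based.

i=0 j=0: 1<8, i++
i=1 j=0: 5<8, i++
i=2 j=0: 7<8, i++
i=3 j=0: 8==8 emit, i++,j++
i=4 j=1: 11>9, j++
i=4 j=2: 11<15, i++
i=5 j=2: 12<15, i++
i=6 j=2: 17>15, j++
i=6 j=3: 17>16, j++
i=6 j=4: 17<26, i++
i=7 j=4: 18<26, i++
i=8 j=4: 19<26, i++
i=9 j=4: 26==26 emit, i++,j++
i=10 j=5: 29>27, j++
i=10 j=6: 29>28, j++

intersection = [8, 26]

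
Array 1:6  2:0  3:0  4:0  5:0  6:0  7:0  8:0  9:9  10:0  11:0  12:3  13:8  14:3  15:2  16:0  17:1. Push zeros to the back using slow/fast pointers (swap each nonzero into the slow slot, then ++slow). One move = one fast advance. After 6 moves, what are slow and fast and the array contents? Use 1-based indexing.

slow=2, fast=7, a=[6, 0, 0, 0, 0, 0, 0, 0, 9, 0, 0, 3, 8, 3, 2, 0, 1]

(s=1,f=1) a[fast]=6≠0 swap→a[1]=6 → slow++,fast++
(s=2,f=2) a[fast]=0 → fast++
(s=2,f=3) a[fast]=0 → fast++
(s=2,f=4) a[fast]=0 → fast++
(s=2,f=5) a[fast]=0 → fast++
(s=2,f=6) a[fast]=0 → fast++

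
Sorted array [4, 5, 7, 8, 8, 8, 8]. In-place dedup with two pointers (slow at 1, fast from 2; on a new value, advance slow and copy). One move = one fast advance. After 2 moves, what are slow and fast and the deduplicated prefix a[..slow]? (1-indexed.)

slow=3, fast=4, prefix=[4, 5, 7]

(s=1,f=2) a[fast]=5≠a[slow]=4 write a[2]=5 → slow++,fast++
(s=2,f=3) a[fast]=7≠a[slow]=5 write a[3]=7 → slow++,fast++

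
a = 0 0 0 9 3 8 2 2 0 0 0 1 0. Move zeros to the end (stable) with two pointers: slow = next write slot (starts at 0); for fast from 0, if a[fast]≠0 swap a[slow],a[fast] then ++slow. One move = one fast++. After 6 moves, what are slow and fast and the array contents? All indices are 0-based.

slow=3, fast=6, a=[9, 3, 8, 0, 0, 0, 2, 2, 0, 0, 0, 1, 0]

slow=0 fast=0: a[fast]=0, fast++
slow=0 fast=1: a[fast]=0, fast++
slow=0 fast=2: a[fast]=0, fast++
slow=0 fast=3: a[fast]=9≠0 swap→a[0]=9, slow++,fast++
slow=1 fast=4: a[fast]=3≠0 swap→a[1]=3, slow++,fast++
slow=2 fast=5: a[fast]=8≠0 swap→a[2]=8, slow++,fast++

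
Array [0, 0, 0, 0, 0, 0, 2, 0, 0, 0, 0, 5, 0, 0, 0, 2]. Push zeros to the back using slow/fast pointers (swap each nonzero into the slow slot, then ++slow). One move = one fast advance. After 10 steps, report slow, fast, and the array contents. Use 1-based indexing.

slow=2, fast=11, a=[2, 0, 0, 0, 0, 0, 0, 0, 0, 0, 0, 5, 0, 0, 0, 2]

(s=1,f=1) a[fast]=0 → fast++
(s=1,f=2) a[fast]=0 → fast++
(s=1,f=3) a[fast]=0 → fast++
(s=1,f=4) a[fast]=0 → fast++
(s=1,f=5) a[fast]=0 → fast++
(s=1,f=6) a[fast]=0 → fast++
(s=1,f=7) a[fast]=2≠0 swap→a[1]=2 → slow++,fast++
(s=2,f=8) a[fast]=0 → fast++
(s=2,f=9) a[fast]=0 → fast++
(s=2,f=10) a[fast]=0 → fast++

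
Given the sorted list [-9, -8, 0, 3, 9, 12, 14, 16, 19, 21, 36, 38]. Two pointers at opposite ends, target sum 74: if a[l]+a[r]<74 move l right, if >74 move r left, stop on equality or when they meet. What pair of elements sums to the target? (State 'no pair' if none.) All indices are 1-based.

l=1 r=12: -9+38=29 <74, l++
l=2 r=12: -8+38=30 <74, l++
l=3 r=12: 0+38=38 <74, l++
l=4 r=12: 3+38=41 <74, l++
l=5 r=12: 9+38=47 <74, l++
l=6 r=12: 12+38=50 <74, l++
l=7 r=12: 14+38=52 <74, l++
l=8 r=12: 16+38=54 <74, l++
l=9 r=12: 19+38=57 <74, l++
l=10 r=12: 21+38=59 <74, l++
l=11 r=12: 36+38=74, found

(36, 38)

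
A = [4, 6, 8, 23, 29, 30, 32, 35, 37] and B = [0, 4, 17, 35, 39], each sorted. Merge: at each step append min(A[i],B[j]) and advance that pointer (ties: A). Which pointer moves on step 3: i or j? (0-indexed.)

[i=0,j=0] A[i]=4>B[j]=0 take 0 → j++
[i=0,j=1] A[i]=4<=B[j]=4 take 4 → i++
[i=1,j=1] A[i]=6>B[j]=4 take 4 → j++

j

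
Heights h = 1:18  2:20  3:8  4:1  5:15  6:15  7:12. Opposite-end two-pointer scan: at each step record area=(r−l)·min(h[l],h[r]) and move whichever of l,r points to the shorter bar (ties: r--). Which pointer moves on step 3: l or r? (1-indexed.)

r

l=1 r=7: min(18,12)*6=72 best=72 *, r--
l=1 r=6: min(18,15)*5=75 best=75 *, r--
l=1 r=5: min(18,15)*4=60 best=75, r--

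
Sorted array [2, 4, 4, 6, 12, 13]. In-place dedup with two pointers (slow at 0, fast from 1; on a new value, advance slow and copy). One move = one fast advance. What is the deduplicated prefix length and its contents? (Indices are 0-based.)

length 5; prefix = [2, 4, 6, 12, 13]

slow=0 fast=1: a[fast]=4≠a[slow]=2 write a[1]=4, slow++,fast++
slow=1 fast=2: a[fast]=4=a[slow] dup, fast++
slow=1 fast=3: a[fast]=6≠a[slow]=4 write a[2]=6, slow++,fast++
slow=2 fast=4: a[fast]=12≠a[slow]=6 write a[3]=12, slow++,fast++
slow=3 fast=5: a[fast]=13≠a[slow]=12 write a[4]=13, slow++,fast++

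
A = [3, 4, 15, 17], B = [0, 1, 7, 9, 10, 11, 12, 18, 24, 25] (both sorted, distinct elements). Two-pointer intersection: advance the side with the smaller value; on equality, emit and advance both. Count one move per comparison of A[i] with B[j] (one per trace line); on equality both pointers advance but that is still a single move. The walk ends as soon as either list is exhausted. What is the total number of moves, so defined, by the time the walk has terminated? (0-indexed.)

[i=0,j=0] 3>0 → j++
[i=0,j=1] 3>1 → j++
[i=0,j=2] 3<7 → i++
[i=1,j=2] 4<7 → i++
[i=2,j=2] 15>7 → j++
[i=2,j=3] 15>9 → j++
[i=2,j=4] 15>10 → j++
[i=2,j=5] 15>11 → j++
[i=2,j=6] 15>12 → j++
[i=2,j=7] 15<18 → i++
[i=3,j=7] 17<18 → i++

11 moves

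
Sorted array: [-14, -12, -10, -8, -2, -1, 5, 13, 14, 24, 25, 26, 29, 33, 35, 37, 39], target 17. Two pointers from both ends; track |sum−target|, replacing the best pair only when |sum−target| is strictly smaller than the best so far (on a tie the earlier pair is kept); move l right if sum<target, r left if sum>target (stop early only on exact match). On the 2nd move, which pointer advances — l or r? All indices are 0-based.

r

l=0 r=16: -14+39=25 d=8 *, r--
l=0 r=15: -14+37=23 d=6 *, r--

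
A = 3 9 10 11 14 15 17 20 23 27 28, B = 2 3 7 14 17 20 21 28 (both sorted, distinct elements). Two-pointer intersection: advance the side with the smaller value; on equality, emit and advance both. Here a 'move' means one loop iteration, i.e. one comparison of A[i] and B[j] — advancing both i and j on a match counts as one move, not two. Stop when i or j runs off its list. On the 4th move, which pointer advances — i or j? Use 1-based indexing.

i=1 j=1: 3>2, j++
i=1 j=2: 3==3 emit, i++,j++
i=2 j=3: 9>7, j++
i=2 j=4: 9<14, i++

i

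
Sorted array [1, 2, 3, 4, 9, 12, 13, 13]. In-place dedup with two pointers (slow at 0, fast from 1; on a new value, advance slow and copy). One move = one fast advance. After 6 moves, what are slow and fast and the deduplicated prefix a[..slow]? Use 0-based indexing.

(s=0,f=1) a[fast]=2≠a[slow]=1 write a[1]=2 → slow++,fast++
(s=1,f=2) a[fast]=3≠a[slow]=2 write a[2]=3 → slow++,fast++
(s=2,f=3) a[fast]=4≠a[slow]=3 write a[3]=4 → slow++,fast++
(s=3,f=4) a[fast]=9≠a[slow]=4 write a[4]=9 → slow++,fast++
(s=4,f=5) a[fast]=12≠a[slow]=9 write a[5]=12 → slow++,fast++
(s=5,f=6) a[fast]=13≠a[slow]=12 write a[6]=13 → slow++,fast++

slow=6, fast=7, prefix=[1, 2, 3, 4, 9, 12, 13]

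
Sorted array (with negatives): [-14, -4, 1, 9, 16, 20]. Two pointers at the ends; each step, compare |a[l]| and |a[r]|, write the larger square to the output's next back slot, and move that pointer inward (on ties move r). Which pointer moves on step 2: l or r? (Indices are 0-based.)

r

[0,5] |-14|<=|20| out[5]=400 → r--
[0,4] |-14|<=|16| out[4]=256 → r--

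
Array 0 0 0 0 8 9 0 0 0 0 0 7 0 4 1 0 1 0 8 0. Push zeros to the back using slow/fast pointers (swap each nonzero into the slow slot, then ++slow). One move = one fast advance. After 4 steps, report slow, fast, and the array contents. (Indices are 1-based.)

slow=1, fast=5, a=[0, 0, 0, 0, 8, 9, 0, 0, 0, 0, 0, 7, 0, 4, 1, 0, 1, 0, 8, 0]

(s=1,f=1) a[fast]=0 → fast++
(s=1,f=2) a[fast]=0 → fast++
(s=1,f=3) a[fast]=0 → fast++
(s=1,f=4) a[fast]=0 → fast++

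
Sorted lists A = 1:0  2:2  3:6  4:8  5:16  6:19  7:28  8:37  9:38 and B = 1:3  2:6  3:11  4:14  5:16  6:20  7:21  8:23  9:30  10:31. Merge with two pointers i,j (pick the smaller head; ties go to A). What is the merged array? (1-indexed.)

[0, 2, 3, 6, 6, 8, 11, 14, 16, 16, 19, 20, 21, 23, 28, 30, 31, 37, 38]

i=1 j=1: A[i]=0<=B[j]=3 take 0, i++
i=2 j=1: A[i]=2<=B[j]=3 take 2, i++
i=3 j=1: A[i]=6>B[j]=3 take 3, j++
i=3 j=2: A[i]=6<=B[j]=6 take 6, i++
i=4 j=2: A[i]=8>B[j]=6 take 6, j++
i=4 j=3: A[i]=8<=B[j]=11 take 8, i++
i=5 j=3: A[i]=16>B[j]=11 take 11, j++
i=5 j=4: A[i]=16>B[j]=14 take 14, j++
i=5 j=5: A[i]=16<=B[j]=16 take 16, i++
i=6 j=5: A[i]=19>B[j]=16 take 16, j++
i=6 j=6: A[i]=19<=B[j]=20 take 19, i++
i=7 j=6: A[i]=28>B[j]=20 take 20, j++
i=7 j=7: A[i]=28>B[j]=21 take 21, j++
i=7 j=8: A[i]=28>B[j]=23 take 23, j++
i=7 j=9: A[i]=28<=B[j]=30 take 28, i++
i=8 j=9: A[i]=37>B[j]=30 take 30, j++
i=8 j=10: A[i]=37>B[j]=31 take 31, j++
i=8 j=11: B done, take A[i]=37, i++
i=9 j=11: B done, take A[i]=38, i++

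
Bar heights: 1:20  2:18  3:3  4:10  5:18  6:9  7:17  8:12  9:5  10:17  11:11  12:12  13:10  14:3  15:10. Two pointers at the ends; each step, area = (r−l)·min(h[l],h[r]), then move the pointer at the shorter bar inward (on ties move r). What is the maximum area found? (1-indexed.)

[1,15] min(20,10)*14=140 best=140 * → r--
[1,14] min(20,3)*13=39 best=140 → r--
[1,13] min(20,10)*12=120 best=140 → r--
[1,12] min(20,12)*11=132 best=140 → r--
[1,11] min(20,11)*10=110 best=140 → r--
[1,10] min(20,17)*9=153 best=153 * → r--
[1,9] min(20,5)*8=40 best=153 → r--
[1,8] min(20,12)*7=84 best=153 → r--
[1,7] min(20,17)*6=102 best=153 → r--
[1,6] min(20,9)*5=45 best=153 → r--
[1,5] min(20,18)*4=72 best=153 → r--
[1,4] min(20,10)*3=30 best=153 → r--
[1,3] min(20,3)*2=6 best=153 → r--
[1,2] min(20,18)*1=18 best=153 → r--

max area = 153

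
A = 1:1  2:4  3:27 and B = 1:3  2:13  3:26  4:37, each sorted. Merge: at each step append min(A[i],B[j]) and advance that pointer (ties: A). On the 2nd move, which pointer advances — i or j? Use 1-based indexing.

i=1 j=1: A[i]=1<=B[j]=3 take 1, i++
i=2 j=1: A[i]=4>B[j]=3 take 3, j++

j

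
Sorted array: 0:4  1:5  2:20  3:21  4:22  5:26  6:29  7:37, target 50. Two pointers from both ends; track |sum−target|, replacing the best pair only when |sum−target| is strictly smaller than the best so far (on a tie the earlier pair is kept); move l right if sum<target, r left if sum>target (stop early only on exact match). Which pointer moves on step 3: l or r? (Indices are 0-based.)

l=0 r=7: 4+37=41 d=9 *, l++
l=1 r=7: 5+37=42 d=8 *, l++
l=2 r=7: 20+37=57 d=7 *, r--

r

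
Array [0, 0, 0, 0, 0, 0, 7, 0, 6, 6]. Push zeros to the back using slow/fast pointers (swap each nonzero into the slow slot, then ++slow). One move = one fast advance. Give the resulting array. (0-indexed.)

slow=0 fast=0: a[fast]=0, fast++
slow=0 fast=1: a[fast]=0, fast++
slow=0 fast=2: a[fast]=0, fast++
slow=0 fast=3: a[fast]=0, fast++
slow=0 fast=4: a[fast]=0, fast++
slow=0 fast=5: a[fast]=0, fast++
slow=0 fast=6: a[fast]=7≠0 swap→a[0]=7, slow++,fast++
slow=1 fast=7: a[fast]=0, fast++
slow=1 fast=8: a[fast]=6≠0 swap→a[1]=6, slow++,fast++
slow=2 fast=9: a[fast]=6≠0 swap→a[2]=6, slow++,fast++

[7, 6, 6, 0, 0, 0, 0, 0, 0, 0]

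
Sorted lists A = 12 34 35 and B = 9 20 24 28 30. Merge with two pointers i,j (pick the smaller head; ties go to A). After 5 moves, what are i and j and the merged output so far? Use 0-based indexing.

i=1, j=4, merged so far=[9, 12, 20, 24, 28]

[i=0,j=0] A[i]=12>B[j]=9 take 9 → j++
[i=0,j=1] A[i]=12<=B[j]=20 take 12 → i++
[i=1,j=1] A[i]=34>B[j]=20 take 20 → j++
[i=1,j=2] A[i]=34>B[j]=24 take 24 → j++
[i=1,j=3] A[i]=34>B[j]=28 take 28 → j++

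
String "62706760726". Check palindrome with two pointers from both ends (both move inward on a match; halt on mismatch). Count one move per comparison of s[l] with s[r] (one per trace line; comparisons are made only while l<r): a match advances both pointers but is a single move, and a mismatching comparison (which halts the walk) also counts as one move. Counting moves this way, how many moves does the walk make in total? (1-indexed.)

l=1 r=11: '6'=='6', l++,r--
l=2 r=10: '2'=='2', l++,r--
l=3 r=9: '7'=='7', l++,r--
l=4 r=8: '0'=='0', l++,r--
l=5 r=7: '6'=='6', l++,r--

5 moves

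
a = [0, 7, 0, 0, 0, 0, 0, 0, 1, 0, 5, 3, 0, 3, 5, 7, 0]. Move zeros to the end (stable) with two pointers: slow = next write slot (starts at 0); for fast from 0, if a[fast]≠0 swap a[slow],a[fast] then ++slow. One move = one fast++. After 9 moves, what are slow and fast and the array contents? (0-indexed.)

(s=0,f=0) a[fast]=0 → fast++
(s=0,f=1) a[fast]=7≠0 swap→a[0]=7 → slow++,fast++
(s=1,f=2) a[fast]=0 → fast++
(s=1,f=3) a[fast]=0 → fast++
(s=1,f=4) a[fast]=0 → fast++
(s=1,f=5) a[fast]=0 → fast++
(s=1,f=6) a[fast]=0 → fast++
(s=1,f=7) a[fast]=0 → fast++
(s=1,f=8) a[fast]=1≠0 swap→a[1]=1 → slow++,fast++

slow=2, fast=9, a=[7, 1, 0, 0, 0, 0, 0, 0, 0, 0, 5, 3, 0, 3, 5, 7, 0]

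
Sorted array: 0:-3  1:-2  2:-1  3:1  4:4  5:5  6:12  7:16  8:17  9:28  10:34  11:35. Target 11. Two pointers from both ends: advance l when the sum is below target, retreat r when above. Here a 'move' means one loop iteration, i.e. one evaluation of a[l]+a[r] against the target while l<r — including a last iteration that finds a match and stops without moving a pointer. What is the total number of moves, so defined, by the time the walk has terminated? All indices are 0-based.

[0,11] -3+35=32 >11 → r--
[0,10] -3+34=31 >11 → r--
[0,9] -3+28=25 >11 → r--
[0,8] -3+17=14 >11 → r--
[0,7] -3+16=13 >11 → r--
[0,6] -3+12=9 <11 → l++
[1,6] -2+12=10 <11 → l++
[2,6] -1+12=11 → found

8 moves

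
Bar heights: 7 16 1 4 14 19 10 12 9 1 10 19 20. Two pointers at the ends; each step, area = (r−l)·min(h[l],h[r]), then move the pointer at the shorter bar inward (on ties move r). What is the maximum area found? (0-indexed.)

[0,12] min(7,20)*12=84 best=84 * → l++
[1,12] min(16,20)*11=176 best=176 * → l++
[2,12] min(1,20)*10=10 best=176 → l++
[3,12] min(4,20)*9=36 best=176 → l++
[4,12] min(14,20)*8=112 best=176 → l++
[5,12] min(19,20)*7=133 best=176 → l++
[6,12] min(10,20)*6=60 best=176 → l++
[7,12] min(12,20)*5=60 best=176 → l++
[8,12] min(9,20)*4=36 best=176 → l++
[9,12] min(1,20)*3=3 best=176 → l++
[10,12] min(10,20)*2=20 best=176 → l++
[11,12] min(19,20)*1=19 best=176 → l++

max area = 176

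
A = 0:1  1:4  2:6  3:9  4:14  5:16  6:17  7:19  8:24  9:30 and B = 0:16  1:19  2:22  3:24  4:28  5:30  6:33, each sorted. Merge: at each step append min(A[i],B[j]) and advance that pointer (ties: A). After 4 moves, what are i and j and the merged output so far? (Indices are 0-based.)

i=4, j=0, merged so far=[1, 4, 6, 9]

i=0 j=0: A[i]=1<=B[j]=16 take 1, i++
i=1 j=0: A[i]=4<=B[j]=16 take 4, i++
i=2 j=0: A[i]=6<=B[j]=16 take 6, i++
i=3 j=0: A[i]=9<=B[j]=16 take 9, i++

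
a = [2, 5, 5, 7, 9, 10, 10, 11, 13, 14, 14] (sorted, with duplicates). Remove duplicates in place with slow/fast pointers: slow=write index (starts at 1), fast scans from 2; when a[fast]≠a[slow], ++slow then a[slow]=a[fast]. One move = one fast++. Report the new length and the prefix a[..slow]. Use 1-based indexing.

slow=1 fast=2: a[fast]=5≠a[slow]=2 write a[2]=5, slow++,fast++
slow=2 fast=3: a[fast]=5=a[slow] dup, fast++
slow=2 fast=4: a[fast]=7≠a[slow]=5 write a[3]=7, slow++,fast++
slow=3 fast=5: a[fast]=9≠a[slow]=7 write a[4]=9, slow++,fast++
slow=4 fast=6: a[fast]=10≠a[slow]=9 write a[5]=10, slow++,fast++
slow=5 fast=7: a[fast]=10=a[slow] dup, fast++
slow=5 fast=8: a[fast]=11≠a[slow]=10 write a[6]=11, slow++,fast++
slow=6 fast=9: a[fast]=13≠a[slow]=11 write a[7]=13, slow++,fast++
slow=7 fast=10: a[fast]=14≠a[slow]=13 write a[8]=14, slow++,fast++
slow=8 fast=11: a[fast]=14=a[slow] dup, fast++

length 8; prefix = [2, 5, 7, 9, 10, 11, 13, 14]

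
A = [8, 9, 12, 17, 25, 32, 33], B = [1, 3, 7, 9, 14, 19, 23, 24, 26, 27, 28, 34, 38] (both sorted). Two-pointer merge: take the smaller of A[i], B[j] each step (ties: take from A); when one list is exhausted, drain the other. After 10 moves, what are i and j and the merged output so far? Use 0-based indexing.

i=4, j=6, merged so far=[1, 3, 7, 8, 9, 9, 12, 14, 17, 19]

i=0 j=0: A[i]=8>B[j]=1 take 1, j++
i=0 j=1: A[i]=8>B[j]=3 take 3, j++
i=0 j=2: A[i]=8>B[j]=7 take 7, j++
i=0 j=3: A[i]=8<=B[j]=9 take 8, i++
i=1 j=3: A[i]=9<=B[j]=9 take 9, i++
i=2 j=3: A[i]=12>B[j]=9 take 9, j++
i=2 j=4: A[i]=12<=B[j]=14 take 12, i++
i=3 j=4: A[i]=17>B[j]=14 take 14, j++
i=3 j=5: A[i]=17<=B[j]=19 take 17, i++
i=4 j=5: A[i]=25>B[j]=19 take 19, j++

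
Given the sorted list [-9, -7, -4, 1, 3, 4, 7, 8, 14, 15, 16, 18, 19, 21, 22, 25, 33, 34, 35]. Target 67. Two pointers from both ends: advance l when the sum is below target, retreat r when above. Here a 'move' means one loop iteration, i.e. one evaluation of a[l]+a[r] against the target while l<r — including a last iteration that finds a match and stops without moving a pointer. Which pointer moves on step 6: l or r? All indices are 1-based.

l=1 r=19: -9+35=26 <67, l++
l=2 r=19: -7+35=28 <67, l++
l=3 r=19: -4+35=31 <67, l++
l=4 r=19: 1+35=36 <67, l++
l=5 r=19: 3+35=38 <67, l++
l=6 r=19: 4+35=39 <67, l++

l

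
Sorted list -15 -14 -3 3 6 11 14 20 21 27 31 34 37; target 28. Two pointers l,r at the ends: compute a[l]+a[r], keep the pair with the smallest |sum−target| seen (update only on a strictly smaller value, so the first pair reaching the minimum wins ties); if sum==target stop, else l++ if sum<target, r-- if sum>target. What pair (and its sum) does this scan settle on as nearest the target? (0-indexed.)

pair (-3, 31) with sum 28 (|Δ|=0)

[0,12] -15+37=22 d=6 * → l++
[1,12] -14+37=23 d=5 * → l++
[2,12] -3+37=34 d=6 → r--
[2,11] -3+34=31 d=3 * → r--
[2,10] -3+31=28 d=0 * → stop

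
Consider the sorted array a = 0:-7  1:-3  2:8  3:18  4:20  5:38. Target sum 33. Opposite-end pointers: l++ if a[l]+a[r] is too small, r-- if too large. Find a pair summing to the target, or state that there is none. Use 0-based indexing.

[0,5] -7+38=31 <33 → l++
[1,5] -3+38=35 >33 → r--
[1,4] -3+20=17 <33 → l++
[2,4] 8+20=28 <33 → l++
[3,4] 18+20=38 >33 → r--

no pair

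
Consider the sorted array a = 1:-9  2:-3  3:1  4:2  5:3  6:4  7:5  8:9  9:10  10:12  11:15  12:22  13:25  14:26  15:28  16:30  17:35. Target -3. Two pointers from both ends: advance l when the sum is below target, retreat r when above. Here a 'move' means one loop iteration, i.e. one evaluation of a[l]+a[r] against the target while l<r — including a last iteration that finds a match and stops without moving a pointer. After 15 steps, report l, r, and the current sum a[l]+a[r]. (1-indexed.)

l=2, r=3, sum=-2

l=1 r=17: -9+35=26 >-3, r--
l=1 r=16: -9+30=21 >-3, r--
l=1 r=15: -9+28=19 >-3, r--
l=1 r=14: -9+26=17 >-3, r--
l=1 r=13: -9+25=16 >-3, r--
l=1 r=12: -9+22=13 >-3, r--
l=1 r=11: -9+15=6 >-3, r--
l=1 r=10: -9+12=3 >-3, r--
l=1 r=9: -9+10=1 >-3, r--
l=1 r=8: -9+9=0 >-3, r--
l=1 r=7: -9+5=-4 <-3, l++
l=2 r=7: -3+5=2 >-3, r--
l=2 r=6: -3+4=1 >-3, r--
l=2 r=5: -3+3=0 >-3, r--
l=2 r=4: -3+2=-1 >-3, r--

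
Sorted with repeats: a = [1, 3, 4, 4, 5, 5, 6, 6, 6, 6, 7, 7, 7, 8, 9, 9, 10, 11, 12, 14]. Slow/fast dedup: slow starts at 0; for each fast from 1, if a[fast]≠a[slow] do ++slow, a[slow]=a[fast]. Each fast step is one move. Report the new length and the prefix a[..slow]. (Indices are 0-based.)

(s=0,f=1) a[fast]=3≠a[slow]=1 write a[1]=3 → slow++,fast++
(s=1,f=2) a[fast]=4≠a[slow]=3 write a[2]=4 → slow++,fast++
(s=2,f=3) a[fast]=4=a[slow] dup → fast++
(s=2,f=4) a[fast]=5≠a[slow]=4 write a[3]=5 → slow++,fast++
(s=3,f=5) a[fast]=5=a[slow] dup → fast++
(s=3,f=6) a[fast]=6≠a[slow]=5 write a[4]=6 → slow++,fast++
(s=4,f=7) a[fast]=6=a[slow] dup → fast++
(s=4,f=8) a[fast]=6=a[slow] dup → fast++
(s=4,f=9) a[fast]=6=a[slow] dup → fast++
(s=4,f=10) a[fast]=7≠a[slow]=6 write a[5]=7 → slow++,fast++
(s=5,f=11) a[fast]=7=a[slow] dup → fast++
(s=5,f=12) a[fast]=7=a[slow] dup → fast++
(s=5,f=13) a[fast]=8≠a[slow]=7 write a[6]=8 → slow++,fast++
(s=6,f=14) a[fast]=9≠a[slow]=8 write a[7]=9 → slow++,fast++
(s=7,f=15) a[fast]=9=a[slow] dup → fast++
(s=7,f=16) a[fast]=10≠a[slow]=9 write a[8]=10 → slow++,fast++
(s=8,f=17) a[fast]=11≠a[slow]=10 write a[9]=11 → slow++,fast++
(s=9,f=18) a[fast]=12≠a[slow]=11 write a[10]=12 → slow++,fast++
(s=10,f=19) a[fast]=14≠a[slow]=12 write a[11]=14 → slow++,fast++

length 12; prefix = [1, 3, 4, 5, 6, 7, 8, 9, 10, 11, 12, 14]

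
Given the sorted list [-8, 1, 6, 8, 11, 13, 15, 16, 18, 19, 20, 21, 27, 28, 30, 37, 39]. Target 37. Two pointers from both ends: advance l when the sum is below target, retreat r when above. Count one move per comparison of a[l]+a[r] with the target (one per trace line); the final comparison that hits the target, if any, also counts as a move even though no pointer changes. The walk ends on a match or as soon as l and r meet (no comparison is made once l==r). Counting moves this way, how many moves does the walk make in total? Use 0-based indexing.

[0,16] -8+39=31 <37 → l++
[1,16] 1+39=40 >37 → r--
[1,15] 1+37=38 >37 → r--
[1,14] 1+30=31 <37 → l++
[2,14] 6+30=36 <37 → l++
[3,14] 8+30=38 >37 → r--
[3,13] 8+28=36 <37 → l++
[4,13] 11+28=39 >37 → r--
[4,12] 11+27=38 >37 → r--
[4,11] 11+21=32 <37 → l++
[5,11] 13+21=34 <37 → l++
[6,11] 15+21=36 <37 → l++
[7,11] 16+21=37 → found

13 moves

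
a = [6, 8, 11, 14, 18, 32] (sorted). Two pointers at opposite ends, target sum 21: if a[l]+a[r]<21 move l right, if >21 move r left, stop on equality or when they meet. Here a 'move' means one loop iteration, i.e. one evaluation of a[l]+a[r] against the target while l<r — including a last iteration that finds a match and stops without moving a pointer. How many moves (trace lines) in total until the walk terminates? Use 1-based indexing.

l=1 r=6: 6+32=38 >21, r--
l=1 r=5: 6+18=24 >21, r--
l=1 r=4: 6+14=20 <21, l++
l=2 r=4: 8+14=22 >21, r--
l=2 r=3: 8+11=19 <21, l++

5 moves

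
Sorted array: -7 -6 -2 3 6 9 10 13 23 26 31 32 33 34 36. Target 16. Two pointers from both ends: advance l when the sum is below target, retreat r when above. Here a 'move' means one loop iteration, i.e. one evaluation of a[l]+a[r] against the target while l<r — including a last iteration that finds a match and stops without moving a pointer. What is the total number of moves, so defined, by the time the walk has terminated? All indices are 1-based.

[1,15] -7+36=29 >16 → r--
[1,14] -7+34=27 >16 → r--
[1,13] -7+33=26 >16 → r--
[1,12] -7+32=25 >16 → r--
[1,11] -7+31=24 >16 → r--
[1,10] -7+26=19 >16 → r--
[1,9] -7+23=16 → found

7 moves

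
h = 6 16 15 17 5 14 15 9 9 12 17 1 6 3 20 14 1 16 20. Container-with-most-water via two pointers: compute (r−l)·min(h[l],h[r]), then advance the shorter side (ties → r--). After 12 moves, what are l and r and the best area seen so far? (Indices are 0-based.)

l=0 r=18: min(6,20)*18=108 best=108 *, l++
l=1 r=18: min(16,20)*17=272 best=272 *, l++
l=2 r=18: min(15,20)*16=240 best=272, l++
l=3 r=18: min(17,20)*15=255 best=272, l++
l=4 r=18: min(5,20)*14=70 best=272, l++
l=5 r=18: min(14,20)*13=182 best=272, l++
l=6 r=18: min(15,20)*12=180 best=272, l++
l=7 r=18: min(9,20)*11=99 best=272, l++
l=8 r=18: min(9,20)*10=90 best=272, l++
l=9 r=18: min(12,20)*9=108 best=272, l++
l=10 r=18: min(17,20)*8=136 best=272, l++
l=11 r=18: min(1,20)*7=7 best=272, l++

l=12, r=18, best area=272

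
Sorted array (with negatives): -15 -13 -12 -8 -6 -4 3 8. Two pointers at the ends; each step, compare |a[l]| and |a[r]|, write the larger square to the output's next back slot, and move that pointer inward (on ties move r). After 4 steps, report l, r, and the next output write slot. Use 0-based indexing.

l=0 r=7: |-15|>|8| out[7]=225, l++
l=1 r=7: |-13|>|8| out[6]=169, l++
l=2 r=7: |-12|>|8| out[5]=144, l++
l=3 r=7: |-8|<=|8| out[4]=64, r--

l=3, r=6, next write slot=3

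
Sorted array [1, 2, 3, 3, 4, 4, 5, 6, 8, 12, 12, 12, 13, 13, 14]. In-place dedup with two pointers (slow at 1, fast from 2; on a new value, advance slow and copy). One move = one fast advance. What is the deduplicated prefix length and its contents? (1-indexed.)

(s=1,f=2) a[fast]=2≠a[slow]=1 write a[2]=2 → slow++,fast++
(s=2,f=3) a[fast]=3≠a[slow]=2 write a[3]=3 → slow++,fast++
(s=3,f=4) a[fast]=3=a[slow] dup → fast++
(s=3,f=5) a[fast]=4≠a[slow]=3 write a[4]=4 → slow++,fast++
(s=4,f=6) a[fast]=4=a[slow] dup → fast++
(s=4,f=7) a[fast]=5≠a[slow]=4 write a[5]=5 → slow++,fast++
(s=5,f=8) a[fast]=6≠a[slow]=5 write a[6]=6 → slow++,fast++
(s=6,f=9) a[fast]=8≠a[slow]=6 write a[7]=8 → slow++,fast++
(s=7,f=10) a[fast]=12≠a[slow]=8 write a[8]=12 → slow++,fast++
(s=8,f=11) a[fast]=12=a[slow] dup → fast++
(s=8,f=12) a[fast]=12=a[slow] dup → fast++
(s=8,f=13) a[fast]=13≠a[slow]=12 write a[9]=13 → slow++,fast++
(s=9,f=14) a[fast]=13=a[slow] dup → fast++
(s=9,f=15) a[fast]=14≠a[slow]=13 write a[10]=14 → slow++,fast++

length 10; prefix = [1, 2, 3, 4, 5, 6, 8, 12, 13, 14]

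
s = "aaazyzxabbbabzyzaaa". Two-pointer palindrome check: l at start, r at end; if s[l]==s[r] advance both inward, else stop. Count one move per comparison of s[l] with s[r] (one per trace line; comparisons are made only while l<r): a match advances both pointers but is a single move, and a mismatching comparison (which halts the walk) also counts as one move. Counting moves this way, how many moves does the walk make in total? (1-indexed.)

[1,19] 'a'=='a' → l++,r--
[2,18] 'a'=='a' → l++,r--
[3,17] 'a'=='a' → l++,r--
[4,16] 'z'=='z' → l++,r--
[5,15] 'y'=='y' → l++,r--
[6,14] 'z'=='z' → l++,r--
[7,13] 'x'!='b' → stop

7 moves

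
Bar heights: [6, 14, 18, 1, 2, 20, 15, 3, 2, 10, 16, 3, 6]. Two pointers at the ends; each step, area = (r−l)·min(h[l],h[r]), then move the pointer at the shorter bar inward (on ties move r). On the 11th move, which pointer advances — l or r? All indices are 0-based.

[0,12] min(6,6)*12=72 best=72 * → r--
[0,11] min(6,3)*11=33 best=72 → r--
[0,10] min(6,16)*10=60 best=72 → l++
[1,10] min(14,16)*9=126 best=126 * → l++
[2,10] min(18,16)*8=128 best=128 * → r--
[2,9] min(18,10)*7=70 best=128 → r--
[2,8] min(18,2)*6=12 best=128 → r--
[2,7] min(18,3)*5=15 best=128 → r--
[2,6] min(18,15)*4=60 best=128 → r--
[2,5] min(18,20)*3=54 best=128 → l++
[3,5] min(1,20)*2=2 best=128 → l++

l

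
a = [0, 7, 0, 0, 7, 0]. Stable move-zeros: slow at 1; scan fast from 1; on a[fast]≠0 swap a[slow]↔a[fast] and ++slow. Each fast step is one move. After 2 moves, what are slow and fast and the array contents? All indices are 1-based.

(s=1,f=1) a[fast]=0 → fast++
(s=1,f=2) a[fast]=7≠0 swap→a[1]=7 → slow++,fast++

slow=2, fast=3, a=[7, 0, 0, 0, 7, 0]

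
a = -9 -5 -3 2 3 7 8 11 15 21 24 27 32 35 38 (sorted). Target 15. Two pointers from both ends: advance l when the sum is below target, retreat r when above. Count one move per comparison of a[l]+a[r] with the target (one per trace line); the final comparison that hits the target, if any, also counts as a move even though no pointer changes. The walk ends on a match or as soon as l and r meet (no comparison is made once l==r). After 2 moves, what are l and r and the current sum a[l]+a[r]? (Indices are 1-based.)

[1,15] -9+38=29 >15 → r--
[1,14] -9+35=26 >15 → r--

l=1, r=13, sum=23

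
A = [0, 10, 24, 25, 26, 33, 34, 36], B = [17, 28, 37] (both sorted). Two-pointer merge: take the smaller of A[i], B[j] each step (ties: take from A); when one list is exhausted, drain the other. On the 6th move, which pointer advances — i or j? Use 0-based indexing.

i

i=0 j=0: A[i]=0<=B[j]=17 take 0, i++
i=1 j=0: A[i]=10<=B[j]=17 take 10, i++
i=2 j=0: A[i]=24>B[j]=17 take 17, j++
i=2 j=1: A[i]=24<=B[j]=28 take 24, i++
i=3 j=1: A[i]=25<=B[j]=28 take 25, i++
i=4 j=1: A[i]=26<=B[j]=28 take 26, i++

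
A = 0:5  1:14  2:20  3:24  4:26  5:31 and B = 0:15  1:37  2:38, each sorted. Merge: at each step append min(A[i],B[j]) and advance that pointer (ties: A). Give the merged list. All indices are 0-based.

[5, 14, 15, 20, 24, 26, 31, 37, 38]

i=0 j=0: A[i]=5<=B[j]=15 take 5, i++
i=1 j=0: A[i]=14<=B[j]=15 take 14, i++
i=2 j=0: A[i]=20>B[j]=15 take 15, j++
i=2 j=1: A[i]=20<=B[j]=37 take 20, i++
i=3 j=1: A[i]=24<=B[j]=37 take 24, i++
i=4 j=1: A[i]=26<=B[j]=37 take 26, i++
i=5 j=1: A[i]=31<=B[j]=37 take 31, i++
i=6 j=1: A done, take B[j]=37, j++
i=6 j=2: A done, take B[j]=38, j++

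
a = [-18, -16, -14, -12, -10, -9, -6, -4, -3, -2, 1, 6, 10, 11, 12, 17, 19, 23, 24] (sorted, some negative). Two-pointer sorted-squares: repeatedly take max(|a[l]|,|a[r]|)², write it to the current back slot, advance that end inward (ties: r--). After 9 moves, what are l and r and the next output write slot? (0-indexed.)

l=4, r=13, next write slot=9

l=0 r=18: |-18|<=|24| out[18]=576, r--
l=0 r=17: |-18|<=|23| out[17]=529, r--
l=0 r=16: |-18|<=|19| out[16]=361, r--
l=0 r=15: |-18|>|17| out[15]=324, l++
l=1 r=15: |-16|<=|17| out[14]=289, r--
l=1 r=14: |-16|>|12| out[13]=256, l++
l=2 r=14: |-14|>|12| out[12]=196, l++
l=3 r=14: |-12|<=|12| out[11]=144, r--
l=3 r=13: |-12|>|11| out[10]=144, l++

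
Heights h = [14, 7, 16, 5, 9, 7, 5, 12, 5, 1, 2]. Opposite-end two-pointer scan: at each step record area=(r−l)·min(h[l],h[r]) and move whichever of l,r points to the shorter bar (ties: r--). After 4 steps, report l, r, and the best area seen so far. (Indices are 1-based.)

l=1, r=7, best area=84

[1,11] min(14,2)*10=20 best=20 * → r--
[1,10] min(14,1)*9=9 best=20 → r--
[1,9] min(14,5)*8=40 best=40 * → r--
[1,8] min(14,12)*7=84 best=84 * → r--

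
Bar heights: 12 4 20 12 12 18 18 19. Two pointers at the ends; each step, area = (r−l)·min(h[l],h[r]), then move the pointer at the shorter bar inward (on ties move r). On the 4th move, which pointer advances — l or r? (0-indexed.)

l=0 r=7: min(12,19)*7=84 best=84 *, l++
l=1 r=7: min(4,19)*6=24 best=84, l++
l=2 r=7: min(20,19)*5=95 best=95 *, r--
l=2 r=6: min(20,18)*4=72 best=95, r--

r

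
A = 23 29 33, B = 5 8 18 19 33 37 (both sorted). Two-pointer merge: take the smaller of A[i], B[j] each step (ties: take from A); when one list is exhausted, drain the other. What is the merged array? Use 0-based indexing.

[i=0,j=0] A[i]=23>B[j]=5 take 5 → j++
[i=0,j=1] A[i]=23>B[j]=8 take 8 → j++
[i=0,j=2] A[i]=23>B[j]=18 take 18 → j++
[i=0,j=3] A[i]=23>B[j]=19 take 19 → j++
[i=0,j=4] A[i]=23<=B[j]=33 take 23 → i++
[i=1,j=4] A[i]=29<=B[j]=33 take 29 → i++
[i=2,j=4] A[i]=33<=B[j]=33 take 33 → i++
[i=3,j=4] A done, take B[j]=33 → j++
[i=3,j=5] A done, take B[j]=37 → j++

[5, 8, 18, 19, 23, 29, 33, 33, 37]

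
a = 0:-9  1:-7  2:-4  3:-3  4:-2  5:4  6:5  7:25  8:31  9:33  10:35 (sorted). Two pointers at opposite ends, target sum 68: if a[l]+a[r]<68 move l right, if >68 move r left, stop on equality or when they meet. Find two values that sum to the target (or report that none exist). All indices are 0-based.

[0,10] -9+35=26 <68 → l++
[1,10] -7+35=28 <68 → l++
[2,10] -4+35=31 <68 → l++
[3,10] -3+35=32 <68 → l++
[4,10] -2+35=33 <68 → l++
[5,10] 4+35=39 <68 → l++
[6,10] 5+35=40 <68 → l++
[7,10] 25+35=60 <68 → l++
[8,10] 31+35=66 <68 → l++
[9,10] 33+35=68 → found

(33, 35)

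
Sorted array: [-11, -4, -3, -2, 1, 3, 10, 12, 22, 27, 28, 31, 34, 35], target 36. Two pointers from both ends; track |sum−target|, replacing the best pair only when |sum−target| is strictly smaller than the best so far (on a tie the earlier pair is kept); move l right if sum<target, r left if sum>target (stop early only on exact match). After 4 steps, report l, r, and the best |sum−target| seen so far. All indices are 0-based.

l=4, r=13, best |Δ|=3

l=0 r=13: -11+35=24 d=12 *, l++
l=1 r=13: -4+35=31 d=5 *, l++
l=2 r=13: -3+35=32 d=4 *, l++
l=3 r=13: -2+35=33 d=3 *, l++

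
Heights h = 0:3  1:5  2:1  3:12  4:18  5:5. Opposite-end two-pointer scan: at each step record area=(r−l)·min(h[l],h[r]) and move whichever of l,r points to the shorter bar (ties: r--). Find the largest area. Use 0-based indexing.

l=0 r=5: min(3,5)*5=15 best=15 *, l++
l=1 r=5: min(5,5)*4=20 best=20 *, r--
l=1 r=4: min(5,18)*3=15 best=20, l++
l=2 r=4: min(1,18)*2=2 best=20, l++
l=3 r=4: min(12,18)*1=12 best=20, l++

max area = 20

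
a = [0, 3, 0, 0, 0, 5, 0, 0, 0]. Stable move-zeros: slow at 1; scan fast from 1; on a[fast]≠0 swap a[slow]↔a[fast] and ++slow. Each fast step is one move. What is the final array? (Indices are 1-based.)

[3, 5, 0, 0, 0, 0, 0, 0, 0]

slow=1 fast=1: a[fast]=0, fast++
slow=1 fast=2: a[fast]=3≠0 swap→a[1]=3, slow++,fast++
slow=2 fast=3: a[fast]=0, fast++
slow=2 fast=4: a[fast]=0, fast++
slow=2 fast=5: a[fast]=0, fast++
slow=2 fast=6: a[fast]=5≠0 swap→a[2]=5, slow++,fast++
slow=3 fast=7: a[fast]=0, fast++
slow=3 fast=8: a[fast]=0, fast++
slow=3 fast=9: a[fast]=0, fast++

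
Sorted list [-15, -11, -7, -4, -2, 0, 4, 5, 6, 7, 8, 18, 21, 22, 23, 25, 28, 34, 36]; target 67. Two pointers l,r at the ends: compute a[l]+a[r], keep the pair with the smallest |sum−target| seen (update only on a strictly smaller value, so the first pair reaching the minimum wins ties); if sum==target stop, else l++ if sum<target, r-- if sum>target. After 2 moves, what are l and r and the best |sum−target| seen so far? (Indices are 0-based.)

l=0 r=18: -15+36=21 d=46 *, l++
l=1 r=18: -11+36=25 d=42 *, l++

l=2, r=18, best |Δ|=42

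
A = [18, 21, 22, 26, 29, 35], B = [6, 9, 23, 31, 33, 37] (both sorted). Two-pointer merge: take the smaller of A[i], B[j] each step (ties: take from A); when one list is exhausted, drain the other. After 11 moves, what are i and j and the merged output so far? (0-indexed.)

i=0 j=0: A[i]=18>B[j]=6 take 6, j++
i=0 j=1: A[i]=18>B[j]=9 take 9, j++
i=0 j=2: A[i]=18<=B[j]=23 take 18, i++
i=1 j=2: A[i]=21<=B[j]=23 take 21, i++
i=2 j=2: A[i]=22<=B[j]=23 take 22, i++
i=3 j=2: A[i]=26>B[j]=23 take 23, j++
i=3 j=3: A[i]=26<=B[j]=31 take 26, i++
i=4 j=3: A[i]=29<=B[j]=31 take 29, i++
i=5 j=3: A[i]=35>B[j]=31 take 31, j++
i=5 j=4: A[i]=35>B[j]=33 take 33, j++
i=5 j=5: A[i]=35<=B[j]=37 take 35, i++

i=6, j=5, merged so far=[6, 9, 18, 21, 22, 23, 26, 29, 31, 33, 35]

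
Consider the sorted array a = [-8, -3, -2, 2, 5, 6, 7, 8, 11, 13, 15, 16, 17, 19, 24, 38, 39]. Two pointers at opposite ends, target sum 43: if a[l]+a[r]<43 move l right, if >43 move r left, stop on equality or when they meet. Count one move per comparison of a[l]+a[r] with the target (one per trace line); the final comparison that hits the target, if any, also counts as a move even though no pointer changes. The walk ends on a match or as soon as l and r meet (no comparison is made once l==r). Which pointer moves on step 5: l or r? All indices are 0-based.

r

[0,16] -8+39=31 <43 → l++
[1,16] -3+39=36 <43 → l++
[2,16] -2+39=37 <43 → l++
[3,16] 2+39=41 <43 → l++
[4,16] 5+39=44 >43 → r--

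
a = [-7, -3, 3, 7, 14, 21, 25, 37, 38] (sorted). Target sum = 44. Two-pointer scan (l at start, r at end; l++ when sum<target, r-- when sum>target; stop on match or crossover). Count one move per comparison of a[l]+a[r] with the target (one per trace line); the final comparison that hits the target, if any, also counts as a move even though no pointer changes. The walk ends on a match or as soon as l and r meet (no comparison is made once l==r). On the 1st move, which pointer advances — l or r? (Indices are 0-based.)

l=0 r=8: -7+38=31 <44, l++

l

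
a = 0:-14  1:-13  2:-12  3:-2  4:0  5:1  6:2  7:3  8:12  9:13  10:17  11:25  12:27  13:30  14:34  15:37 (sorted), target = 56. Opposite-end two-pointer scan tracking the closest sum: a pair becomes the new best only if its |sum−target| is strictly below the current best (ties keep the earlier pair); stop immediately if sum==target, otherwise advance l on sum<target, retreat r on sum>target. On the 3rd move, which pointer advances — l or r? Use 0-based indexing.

l=0 r=15: -14+37=23 d=33 *, l++
l=1 r=15: -13+37=24 d=32 *, l++
l=2 r=15: -12+37=25 d=31 *, l++

l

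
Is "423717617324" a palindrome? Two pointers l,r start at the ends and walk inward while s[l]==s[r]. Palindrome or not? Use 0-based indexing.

not a palindrome (mismatch at 5,6)

l=0 r=11: '4'=='4', l++,r--
l=1 r=10: '2'=='2', l++,r--
l=2 r=9: '3'=='3', l++,r--
l=3 r=8: '7'=='7', l++,r--
l=4 r=7: '1'=='1', l++,r--
l=5 r=6: '7'!='6', stop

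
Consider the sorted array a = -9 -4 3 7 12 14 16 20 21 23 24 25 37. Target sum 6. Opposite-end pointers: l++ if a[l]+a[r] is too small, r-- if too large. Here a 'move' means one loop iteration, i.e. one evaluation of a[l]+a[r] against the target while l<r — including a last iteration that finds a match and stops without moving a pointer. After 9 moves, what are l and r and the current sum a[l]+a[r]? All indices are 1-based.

l=1 r=13: -9+37=28 >6, r--
l=1 r=12: -9+25=16 >6, r--
l=1 r=11: -9+24=15 >6, r--
l=1 r=10: -9+23=14 >6, r--
l=1 r=9: -9+21=12 >6, r--
l=1 r=8: -9+20=11 >6, r--
l=1 r=7: -9+16=7 >6, r--
l=1 r=6: -9+14=5 <6, l++
l=2 r=6: -4+14=10 >6, r--

l=2, r=5, sum=8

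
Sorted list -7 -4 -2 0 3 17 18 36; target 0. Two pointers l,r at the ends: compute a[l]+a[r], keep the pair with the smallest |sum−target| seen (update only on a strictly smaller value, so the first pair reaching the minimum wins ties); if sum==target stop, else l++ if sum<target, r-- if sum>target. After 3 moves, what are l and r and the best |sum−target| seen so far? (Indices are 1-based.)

l=1 r=8: -7+36=29 d=29 *, r--
l=1 r=7: -7+18=11 d=11 *, r--
l=1 r=6: -7+17=10 d=10 *, r--

l=1, r=5, best |Δ|=10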